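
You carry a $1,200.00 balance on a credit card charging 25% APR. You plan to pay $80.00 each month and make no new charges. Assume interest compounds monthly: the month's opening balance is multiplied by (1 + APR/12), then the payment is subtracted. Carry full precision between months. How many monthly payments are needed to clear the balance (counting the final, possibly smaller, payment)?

19 months

Monthly rate r = 25%/12 = 2.08333% = 0.0208333.
Recurrence: B ← B·(1+r) − $80.00.
Month 1: interest $25.00; balance after payment $1,145.00.
Month 2: interest $23.85; balance after payment $1,088.85.
Closed form: n = −ln(1 − rB₀/P)/ln(1+r) = −ln(0.6875)/ln(1.02083) ≈ 18.172, so the balance reaches zero during payment 19.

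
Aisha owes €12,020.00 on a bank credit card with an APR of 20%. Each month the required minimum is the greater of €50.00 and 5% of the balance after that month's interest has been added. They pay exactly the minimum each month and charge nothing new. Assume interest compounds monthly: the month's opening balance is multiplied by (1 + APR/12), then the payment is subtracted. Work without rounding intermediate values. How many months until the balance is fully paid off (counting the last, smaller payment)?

97 months

Monthly rate r = 20%/12 = 1.66667% = 0.0166667.
While 5% of the post-interest balance exceeds €50.00, each month B ← (B·(1+r))·(1 − 0.05), i.e. B shrinks by the factor (1+r)·0.95 = 0.96583.
This holds for months 1–73. Entering month 74 the balance is €950.09; 5% of the post-interest balance is now below €50.00, so the flat €50.00 minimum applies from here.
From month 74 a fixed €50.00 at rate r clears €950.09 in 24 more payments. Total: 73 + 24 = 97 months.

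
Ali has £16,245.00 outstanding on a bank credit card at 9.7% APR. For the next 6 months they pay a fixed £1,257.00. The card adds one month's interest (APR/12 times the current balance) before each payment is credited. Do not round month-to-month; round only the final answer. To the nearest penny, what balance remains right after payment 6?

Monthly rate r = 9.7%/12 = 0.808333% = 0.00808333.
Each month: B ← B·(1+r) − £1,257.00.
Month 1: interest £131.31; balance after payment £15,119.31.
Month 2: interest £122.21; balance after payment £13,984.53.
Month 3: interest £113.04; balance after payment £12,840.57.
Month 4: interest £103.79; balance after payment £11,687.36.
Month 5: interest £94.47; balance after payment £10,524.84.
Month 6: interest £85.08; balance after payment £9,352.91.

£9,352.91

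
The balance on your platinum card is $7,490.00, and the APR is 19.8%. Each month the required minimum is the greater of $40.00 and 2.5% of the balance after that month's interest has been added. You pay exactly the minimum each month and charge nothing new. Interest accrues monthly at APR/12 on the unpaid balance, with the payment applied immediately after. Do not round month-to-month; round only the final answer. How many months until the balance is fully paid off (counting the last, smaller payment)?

239 months

Monthly rate r = 19.8%/12 = 1.65% = 0.0165.
While 2.5% of the post-interest balance exceeds $40.00, each month B ← (B·(1+r))·(1 − 0.025), i.e. B shrinks by the factor (1+r)·0.975 = 0.99109.
This holds for months 1–175. Entering month 176 the balance is $1,563.44; 2.5% of the post-interest balance is now below $40.00, so the flat $40.00 minimum applies from here.
From month 176 a fixed $40.00 at rate r clears $1,563.44 in 64 more payments. Total: 175 + 64 = 239 months.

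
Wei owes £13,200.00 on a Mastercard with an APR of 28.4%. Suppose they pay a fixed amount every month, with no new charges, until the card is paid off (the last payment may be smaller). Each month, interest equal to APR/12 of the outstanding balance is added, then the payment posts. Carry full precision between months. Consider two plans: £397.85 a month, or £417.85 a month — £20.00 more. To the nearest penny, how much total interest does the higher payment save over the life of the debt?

£1,565.79

Monthly rate r = 28.4%/12 = 2.36667% = 0.0236667.
At £397.85/mo: n = ⌈−ln(1 − rB₀/P)/ln(1+r)⌉ = 66 payments (last £302.45); total interest = total paid − £13,200.00 = £12,962.70.
At £417.85/mo: 59 payments (last £361.61); total interest £11,396.91.
Interest saved = £12,962.70 − £11,396.91 = £1,565.79.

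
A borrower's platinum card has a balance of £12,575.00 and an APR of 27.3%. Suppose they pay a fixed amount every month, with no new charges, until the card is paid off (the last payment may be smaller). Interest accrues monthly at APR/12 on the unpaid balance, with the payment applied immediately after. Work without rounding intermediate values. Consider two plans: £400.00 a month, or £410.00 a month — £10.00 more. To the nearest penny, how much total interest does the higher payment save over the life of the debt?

£525.09

Monthly rate r = 27.3%/12 = 2.275% = 0.02275.
At £400.00/mo: n = ⌈−ln(1 − rB₀/P)/ln(1+r)⌉ = 56 payments (last £334.03); total interest = total paid − £12,575.00 = £9,759.03.
At £410.00/mo: 54 payments (last £78.94); total interest £9,233.94.
Interest saved = £9,759.03 − £9,233.94 = £525.09.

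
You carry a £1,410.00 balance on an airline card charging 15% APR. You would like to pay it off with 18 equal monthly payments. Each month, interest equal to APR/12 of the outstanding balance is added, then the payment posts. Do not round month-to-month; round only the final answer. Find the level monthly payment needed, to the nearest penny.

Monthly rate r = 15%/12 = 1.25% = 0.0125.
Level-payment amortization: P = B₀·r / (1 − (1+r)^(−n)) = 1410.00·0.0125 / (1 − 1.0125^(−18)).
Denominator 1 − (1+r)^(−18) = 0.200369362.
P = 17.625 / 0.200369362 ≈ 87.96.

£87.96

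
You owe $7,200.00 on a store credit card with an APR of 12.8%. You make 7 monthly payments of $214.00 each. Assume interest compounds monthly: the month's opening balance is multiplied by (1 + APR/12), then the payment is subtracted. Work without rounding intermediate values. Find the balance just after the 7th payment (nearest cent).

$6,208.31

Monthly rate r = 12.8%/12 = 1.06667% = 0.0106667.
Each month: B ← B·(1+r) − $214.00.
Month 1: interest $76.80; balance after payment $7,062.80.
Month 2: interest $75.34; balance after payment $6,924.14.
Month 3: interest $73.86; balance after payment $6,783.99.
Month 4: interest $72.36; balance after payment $6,642.36.
Month 5: interest $70.85; balance after payment $6,499.21.
Month 6: interest $69.32; balance after payment $6,354.53.
Month 7: interest $67.78; balance after payment $6,208.31.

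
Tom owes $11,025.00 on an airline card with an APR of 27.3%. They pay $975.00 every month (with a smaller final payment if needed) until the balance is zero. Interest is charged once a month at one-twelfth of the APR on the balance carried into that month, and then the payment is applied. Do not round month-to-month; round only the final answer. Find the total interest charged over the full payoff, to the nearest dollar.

Monthly rate r = 27.3%/12 = 2.275% = 0.02275.
Payoff takes n = ⌈−ln(1 − rB₀/P)/ln(1+r)⌉ = ⌈13.220⌉ = 14 payments; the last is $216.86.
Total paid = 13·$975.00 + $216.86 = $12,891.86.
Total interest = total paid − principal = $12,891.86 − $11,025.00 = $1,866.86.

$1,867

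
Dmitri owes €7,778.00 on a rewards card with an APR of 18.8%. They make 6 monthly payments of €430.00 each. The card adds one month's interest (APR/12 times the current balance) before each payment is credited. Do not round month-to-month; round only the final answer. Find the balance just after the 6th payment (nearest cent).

Monthly rate r = 18.8%/12 = 1.56667% = 0.0156667.
Each month: B ← B·(1+r) − €430.00.
Month 1: interest €121.86; balance after payment €7,469.86.
Month 2: interest €117.03; balance after payment €7,156.88.
Month 3: interest €112.12; balance after payment €6,839.01.
Month 4: interest €107.14; balance after payment €6,516.15.
Month 5: interest €102.09; balance after payment €6,188.24.
Month 6: interest €96.95; balance after payment €5,855.19.

€5,855.19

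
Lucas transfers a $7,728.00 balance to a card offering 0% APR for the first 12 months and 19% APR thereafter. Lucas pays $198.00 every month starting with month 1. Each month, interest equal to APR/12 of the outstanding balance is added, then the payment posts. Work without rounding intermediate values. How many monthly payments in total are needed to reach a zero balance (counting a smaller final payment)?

48 months

Promo months 1–12 at r₀ = 0%/12 = 0; months 13+ at r₁ = 19%/12 = 0.0158333.
After month 12 (no interest yet): B = $7,728.00 − 12·$198.00 = $5,352.00.
Then at r₁ with $198.00/mo: n₂ = −ln(1 − r₁·B/P)/ln(1+r₁) ≈ 35.56 → 36 more payments.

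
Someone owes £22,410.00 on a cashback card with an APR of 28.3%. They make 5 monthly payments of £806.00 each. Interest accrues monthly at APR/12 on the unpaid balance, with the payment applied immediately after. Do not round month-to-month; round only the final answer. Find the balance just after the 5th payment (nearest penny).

Monthly rate r = 28.3%/12 = 2.35833% = 0.0235833.
Each month: B ← B·(1+r) − £806.00.
Month 1: interest £528.50; balance after payment £22,132.50.
Month 2: interest £521.96; balance after payment £21,848.46.
Month 3: interest £515.26; balance after payment £21,557.72.
Month 4: interest £508.40; balance after payment £21,260.12.
Month 5: interest £501.38; balance after payment £20,955.51.

£20,955.51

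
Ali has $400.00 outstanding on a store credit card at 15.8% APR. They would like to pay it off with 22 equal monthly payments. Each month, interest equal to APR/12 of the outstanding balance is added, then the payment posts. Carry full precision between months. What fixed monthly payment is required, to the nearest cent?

$21.06

Monthly rate r = 15.8%/12 = 1.31667% = 0.0131667.
Level-payment amortization: P = B₀·r / (1 − (1+r)^(−n)) = 400.00·0.0131667 / (1 − 1.01317^(−22)).
Denominator 1 − (1+r)^(−22) = 0.250070645.
P = 5.26667 / 0.250070645 ≈ 21.06.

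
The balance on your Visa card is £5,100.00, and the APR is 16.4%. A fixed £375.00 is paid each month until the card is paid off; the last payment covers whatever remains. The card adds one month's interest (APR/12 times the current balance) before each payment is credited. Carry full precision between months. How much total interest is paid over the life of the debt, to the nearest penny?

Monthly rate r = 16.4%/12 = 1.36667% = 0.0136667.
Payoff takes n = ⌈−ln(1 − rB₀/P)/ln(1+r)⌉ = ⌈15.149⌉ = 16 payments; the last is £56.11.
Total paid = 15·£375.00 + £56.11 = £5,681.11.
Total interest = total paid − principal = £5,681.11 − £5,100.00 = £581.11.

£581.11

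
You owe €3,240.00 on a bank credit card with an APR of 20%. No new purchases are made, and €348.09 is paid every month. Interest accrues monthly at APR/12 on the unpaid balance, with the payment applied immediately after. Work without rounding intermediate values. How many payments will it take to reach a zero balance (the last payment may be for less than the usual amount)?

Monthly rate r = 20%/12 = 1.66667% = 0.0166667.
Recurrence: B ← B·(1+r) − €348.09.
Month 1: interest €54.00; balance after payment €2,945.91.
Month 2: interest €49.10; balance after payment €2,646.92.
Closed form: n = −ln(1 − rB₀/P)/ln(1+r) = −ln(0.84487)/ln(1.01667) ≈ 10.199, so the balance reaches zero during payment 11.

11 payments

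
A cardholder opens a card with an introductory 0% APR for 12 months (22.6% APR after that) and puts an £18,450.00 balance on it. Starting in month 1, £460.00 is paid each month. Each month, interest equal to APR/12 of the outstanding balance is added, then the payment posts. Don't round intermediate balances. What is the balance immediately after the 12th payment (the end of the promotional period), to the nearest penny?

£12,930.00

Promo months 1–12 at r₀ = 0%/12 = 0; months 13+ at r₁ = 22.6%/12 = 0.0188333.
After month 12 (no interest yet): B = £18,450.00 − 12·£460.00 = £12,930.00.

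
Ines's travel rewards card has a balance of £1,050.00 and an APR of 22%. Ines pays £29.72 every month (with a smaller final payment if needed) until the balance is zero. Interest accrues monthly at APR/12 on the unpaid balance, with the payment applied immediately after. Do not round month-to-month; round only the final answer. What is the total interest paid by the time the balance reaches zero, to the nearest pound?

Monthly rate r = 22%/12 = 1.83333% = 0.0183333.
Payoff takes n = ⌈−ln(1 − rB₀/P)/ln(1+r)⌉ = ⌈57.428⌉ = 58 payments; the last is £12.78.
Total paid = 57·£29.72 + £12.78 = £1,706.82.
Total interest = total paid − principal = £1,706.82 − £1,050.00 = £656.82.

£657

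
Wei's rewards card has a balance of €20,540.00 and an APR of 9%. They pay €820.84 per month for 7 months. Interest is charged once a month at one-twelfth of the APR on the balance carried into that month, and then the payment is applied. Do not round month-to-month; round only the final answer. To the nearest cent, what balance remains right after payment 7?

Monthly rate r = 9%/12 = 0.75% = 0.0075.
Each month: B ← B·(1+r) − €820.84.
Month 1: interest €154.05; balance after payment €19,873.21.
Month 2: interest €149.05; balance after payment €19,201.42.
Month 3: interest €144.01; balance after payment €18,524.59.
Month 4: interest €138.93; balance after payment €17,842.68.
Month 5: interest €133.82; balance after payment €17,155.66.
Month 6: interest €128.67; balance after payment €16,463.49.
Month 7: interest €123.48; balance after payment €15,766.13.

€15,766.13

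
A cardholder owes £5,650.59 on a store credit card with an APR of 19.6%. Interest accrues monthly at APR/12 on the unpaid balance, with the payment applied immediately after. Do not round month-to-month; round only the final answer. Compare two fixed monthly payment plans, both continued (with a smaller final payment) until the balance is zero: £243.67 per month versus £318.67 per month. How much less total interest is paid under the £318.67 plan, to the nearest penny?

£433.91

Monthly rate r = 19.6%/12 = 1.63333% = 0.0163333.
At £243.67/mo: n = ⌈−ln(1 − rB₀/P)/ln(1+r)⌉ = 30 payments (last £93.73); total interest = total paid − £5,650.59 = £1,509.57.
At £318.67/mo: 22 payments (last £34.18); total interest £1,075.66.
Interest saved = £1,509.57 − £1,075.66 = £433.91.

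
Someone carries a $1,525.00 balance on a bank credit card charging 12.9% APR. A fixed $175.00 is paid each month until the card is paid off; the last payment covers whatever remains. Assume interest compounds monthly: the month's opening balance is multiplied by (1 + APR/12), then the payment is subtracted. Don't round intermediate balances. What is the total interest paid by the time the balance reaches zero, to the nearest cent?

$84.97

Monthly rate r = 12.9%/12 = 1.075% = 0.01075.
Payoff takes n = ⌈−ln(1 − rB₀/P)/ln(1+r)⌉ = ⌈9.199⌉ = 10 payments; the last is $34.97.
Total paid = 9·$175.00 + $34.97 = $1,609.97.
Total interest = total paid − principal = $1,609.97 − $1,525.00 = $84.97.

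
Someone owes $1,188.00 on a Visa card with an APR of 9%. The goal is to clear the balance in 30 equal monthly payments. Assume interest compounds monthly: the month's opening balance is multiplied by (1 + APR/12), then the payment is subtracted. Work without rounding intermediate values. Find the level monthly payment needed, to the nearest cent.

$44.37

Monthly rate r = 9%/12 = 0.75% = 0.0075.
Level-payment amortization: P = B₀·r / (1 − (1+r)^(−n)) = 1188.00·0.0075 / (1 − 1.0075^(−30)).
Denominator 1 − (1+r)^(−30) = 0.200813102.
P = 8.91 / 0.200813102 ≈ 44.37.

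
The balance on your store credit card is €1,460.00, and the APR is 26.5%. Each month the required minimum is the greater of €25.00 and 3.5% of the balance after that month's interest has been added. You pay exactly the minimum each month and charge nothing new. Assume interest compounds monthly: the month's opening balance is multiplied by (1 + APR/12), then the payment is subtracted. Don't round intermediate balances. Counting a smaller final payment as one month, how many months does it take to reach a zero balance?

98 months

Monthly rate r = 26.5%/12 = 2.20833% = 0.0220833.
While 3.5% of the post-interest balance exceeds €25.00, each month B ← (B·(1+r))·(1 − 0.035), i.e. B shrinks by the factor (1+r)·0.965 = 0.98631.
This holds for months 1–54. Entering month 55 the balance is €693.57; 3.5% of the post-interest balance is now below €25.00, so the flat €25.00 minimum applies from here.
From month 55 a fixed €25.00 at rate r clears €693.57 in 44 more payments. Total: 54 + 44 = 98 months.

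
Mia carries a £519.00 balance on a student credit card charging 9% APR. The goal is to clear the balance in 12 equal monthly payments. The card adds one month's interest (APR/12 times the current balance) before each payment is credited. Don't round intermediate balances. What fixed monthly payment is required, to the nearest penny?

Monthly rate r = 9%/12 = 0.75% = 0.0075.
Level-payment amortization: P = B₀·r / (1 − (1+r)^(−n)) = 519.00·0.0075 / (1 − 1.0075^(−12)).
Denominator 1 − (1+r)^(−12) = 0.085761845.
P = 3.8925 / 0.085761845 ≈ 45.39.

£45.39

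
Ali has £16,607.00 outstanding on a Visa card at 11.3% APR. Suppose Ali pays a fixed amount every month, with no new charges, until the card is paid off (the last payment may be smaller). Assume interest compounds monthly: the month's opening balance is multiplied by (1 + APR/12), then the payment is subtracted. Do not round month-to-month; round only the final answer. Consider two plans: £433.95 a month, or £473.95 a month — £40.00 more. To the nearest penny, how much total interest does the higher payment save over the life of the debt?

£441.94

Monthly rate r = 11.3%/12 = 0.941667% = 0.00941667.
At £433.95/mo: n = ⌈−ln(1 − rB₀/P)/ln(1+r)⌉ = 48 payments (last £294.59); total interest = total paid − £16,607.00 = £4,083.24.
At £473.95/mo: 43 payments (last £342.40); total interest £3,641.30.
Interest saved = £4,083.24 − £3,641.30 = £441.94.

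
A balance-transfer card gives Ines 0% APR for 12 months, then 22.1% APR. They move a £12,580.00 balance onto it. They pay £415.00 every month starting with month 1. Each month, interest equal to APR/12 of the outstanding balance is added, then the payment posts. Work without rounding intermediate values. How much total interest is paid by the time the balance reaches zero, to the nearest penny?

Promo months 1–12 at r₀ = 0%/12 = 0; months 13+ at r₁ = 22.1%/12 = 0.0184167.
After month 12 (no interest yet): B = £12,580.00 − 12·£415.00 = £7,600.00.
Then at r₁ with £415.00/mo: n₂ = −ln(1 − r₁·B/P)/ln(1+r₁) ≈ 22.54 → 23 more payments.
Total paid = 34·£415.00 + £226.19 = £14,336.19; interest = £14,336.19 − £12,580.00 = £1,756.19.

£1,756.19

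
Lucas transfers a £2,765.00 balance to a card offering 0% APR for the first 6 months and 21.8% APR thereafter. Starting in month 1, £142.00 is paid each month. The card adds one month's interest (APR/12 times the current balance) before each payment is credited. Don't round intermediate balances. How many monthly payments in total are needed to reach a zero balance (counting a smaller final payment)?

Promo months 1–6 at r₀ = 0%/12 = 0; months 7+ at r₁ = 21.8%/12 = 0.0181667.
After month 6 (no interest yet): B = £2,765.00 − 6·£142.00 = £1,913.00.
Then at r₁ with £142.00/mo: n₂ = −ln(1 − r₁·B/P)/ln(1+r₁) ≈ 15.59 → 16 more payments.

22 payments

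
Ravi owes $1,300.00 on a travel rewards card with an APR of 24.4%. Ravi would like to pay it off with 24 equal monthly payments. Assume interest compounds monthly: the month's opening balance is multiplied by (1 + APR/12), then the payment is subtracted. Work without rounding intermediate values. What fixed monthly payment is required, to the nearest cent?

$68.99

Monthly rate r = 24.4%/12 = 2.03333% = 0.0203333.
Level-payment amortization: P = B₀·r / (1 − (1+r)^(−n)) = 1300.00·0.0203333 / (1 − 1.02033^(−24)).
Denominator 1 − (1+r)^(−24) = 0.383134896.
P = 26.4333 / 0.383134896 ≈ 68.99.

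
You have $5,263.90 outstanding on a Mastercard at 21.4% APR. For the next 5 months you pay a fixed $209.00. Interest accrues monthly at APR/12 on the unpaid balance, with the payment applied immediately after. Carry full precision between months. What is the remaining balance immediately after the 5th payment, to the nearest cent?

Monthly rate r = 21.4%/12 = 1.78333% = 0.0178333.
Each month: B ← B·(1+r) − $209.00.
Month 1: interest $93.87; balance after payment $5,148.77.
Month 2: interest $91.82; balance after payment $5,031.59.
Month 3: interest $89.73; balance after payment $4,912.32.
Month 4: interest $87.60; balance after payment $4,790.93.
Month 5: interest $85.44; balance after payment $4,667.36.

$4,667.36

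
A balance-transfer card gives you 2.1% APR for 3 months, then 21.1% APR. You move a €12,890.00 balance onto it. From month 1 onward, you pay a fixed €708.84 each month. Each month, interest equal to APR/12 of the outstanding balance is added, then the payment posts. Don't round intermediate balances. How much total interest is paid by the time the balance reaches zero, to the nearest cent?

Promo months 1–3 at r₀ = 2.1%/12 = 0.00175; months 4+ at r₁ = 21.1%/12 = 0.0175833.
After month 3: iterate B ← B·(1+r₀) − €708.84 for 3 months → €10,827.55.
Then at r₁ with €708.84/mo: n₂ = −ln(1 − r₁·B/P)/ln(1+r₁) ≈ 17.94 → 18 more payments.
Total paid = 20·€708.84 + €669.55 = €14,846.35; interest = €14,846.35 − €12,890.00 = €1,956.35.

€1,956.35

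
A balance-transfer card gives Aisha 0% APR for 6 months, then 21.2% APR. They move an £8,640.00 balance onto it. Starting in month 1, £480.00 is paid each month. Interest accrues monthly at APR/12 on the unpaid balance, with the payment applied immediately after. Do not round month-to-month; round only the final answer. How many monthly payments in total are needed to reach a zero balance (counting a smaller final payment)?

20 months

Promo months 1–6 at r₀ = 0%/12 = 0; months 7+ at r₁ = 21.2%/12 = 0.0176667.
After month 6 (no interest yet): B = £8,640.00 − 6·£480.00 = £5,760.00.
Then at r₁ with £480.00/mo: n₂ = −ln(1 − r₁·B/P)/ln(1+r₁) ≈ 13.61 → 14 more payments.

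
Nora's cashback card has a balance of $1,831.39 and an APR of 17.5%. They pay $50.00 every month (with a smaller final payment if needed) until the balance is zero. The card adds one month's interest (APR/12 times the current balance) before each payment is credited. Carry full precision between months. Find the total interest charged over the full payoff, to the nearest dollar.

Monthly rate r = 17.5%/12 = 1.45833% = 0.0145833.
Payoff takes n = ⌈−ln(1 − rB₀/P)/ln(1+r)⌉ = ⌈52.763⌉ = 53 payments; the last is $38.21.
Total paid = 52·$50.00 + $38.21 = $2,638.21.
Total interest = total paid − principal = $2,638.21 − $1,831.39 = $806.82.

$807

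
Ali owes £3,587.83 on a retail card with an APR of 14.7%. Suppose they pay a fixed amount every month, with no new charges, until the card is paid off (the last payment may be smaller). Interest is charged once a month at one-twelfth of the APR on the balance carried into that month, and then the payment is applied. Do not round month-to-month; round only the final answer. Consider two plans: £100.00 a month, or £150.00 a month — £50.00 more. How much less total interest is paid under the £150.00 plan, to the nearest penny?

Monthly rate r = 14.7%/12 = 1.225% = 0.01225.
At £100.00/mo: n = ⌈−ln(1 − rB₀/P)/ln(1+r)⌉ = 48 payments (last £55.10); total interest = total paid − £3,587.83 = £1,167.27.
At £150.00/mo: 29 payments (last £71.89); total interest £684.06.
Interest saved = £1,167.27 − £684.06 = £483.21.

£483.21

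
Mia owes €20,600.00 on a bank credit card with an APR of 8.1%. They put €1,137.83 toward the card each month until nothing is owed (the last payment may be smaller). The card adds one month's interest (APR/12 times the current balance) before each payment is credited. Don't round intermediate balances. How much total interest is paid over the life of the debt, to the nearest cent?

€1,446.67

Monthly rate r = 8.1%/12 = 0.675% = 0.00675.
Payoff takes n = ⌈−ln(1 − rB₀/P)/ln(1+r)⌉ = ⌈19.375⌉ = 20 payments; the last is €427.90.
Total paid = 19·€1,137.83 + €427.90 = €22,046.67.
Total interest = total paid − principal = €22,046.67 − €20,600.00 = €1,446.67.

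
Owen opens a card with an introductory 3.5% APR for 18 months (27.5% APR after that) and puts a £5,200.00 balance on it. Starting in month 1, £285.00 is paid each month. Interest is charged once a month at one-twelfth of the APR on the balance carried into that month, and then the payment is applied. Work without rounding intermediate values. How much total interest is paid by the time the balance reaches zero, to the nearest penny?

Promo months 1–18 at r₀ = 3.5%/12 = 0.00291667; months 19+ at r₁ = 27.5%/12 = 0.0229167.
After month 18: iterate B ← B·(1+r₀) − £285.00 for 18 months → £220.69.
Then at r₁ with £285.00/mo: n₂ = −ln(1 − r₁·B/P)/ln(1+r₁) ≈ 0.79 → 1 more payments.
Total paid = 18·£285.00 + £225.75 = £5,355.75; interest = £5,355.75 − £5,200.00 = £155.75.

£155.75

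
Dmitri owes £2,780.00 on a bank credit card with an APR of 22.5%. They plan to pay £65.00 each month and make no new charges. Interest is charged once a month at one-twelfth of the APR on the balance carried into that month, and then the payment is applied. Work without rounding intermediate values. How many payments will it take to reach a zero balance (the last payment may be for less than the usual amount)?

88 payments

Monthly rate r = 22.5%/12 = 1.875% = 0.01875.
Recurrence: B ← B·(1+r) − £65.00.
Month 1: interest £52.12; balance after payment £2,767.12.
Month 2: interest £51.88; balance after payment £2,754.01.
Closed form: n = −ln(1 − rB₀/P)/ln(1+r) = −ln(0.19808)/ln(1.01875) ≈ 87.159, so the balance reaches zero during payment 88.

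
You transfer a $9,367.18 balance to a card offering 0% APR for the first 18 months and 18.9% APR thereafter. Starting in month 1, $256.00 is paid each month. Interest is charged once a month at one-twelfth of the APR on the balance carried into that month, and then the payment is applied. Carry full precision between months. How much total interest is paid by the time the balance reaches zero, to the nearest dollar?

$916

Promo months 1–18 at r₀ = 0%/12 = 0; months 19+ at r₁ = 18.9%/12 = 0.01575.
After month 18 (no interest yet): B = $9,367.18 − 18·$256.00 = $4,759.18.
Then at r₁ with $256.00/mo: n₂ = −ln(1 − r₁·B/P)/ln(1+r₁) ≈ 22.17 → 23 more payments.
Total paid = 40·$256.00 + $43.59 = $10,283.59; interest = $10,283.59 − $9,367.18 = $916.41.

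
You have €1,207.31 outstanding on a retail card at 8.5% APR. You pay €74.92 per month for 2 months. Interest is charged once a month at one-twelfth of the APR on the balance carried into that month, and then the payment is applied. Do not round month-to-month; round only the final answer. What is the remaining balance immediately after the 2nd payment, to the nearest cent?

Monthly rate r = 8.5%/12 = 0.708333% = 0.00708333.
Each month: B ← B·(1+r) − €74.92.
Month 1: interest €8.55; balance after payment €1,140.94.
Month 2: interest €8.08; balance after payment €1,074.10.

€1,074.10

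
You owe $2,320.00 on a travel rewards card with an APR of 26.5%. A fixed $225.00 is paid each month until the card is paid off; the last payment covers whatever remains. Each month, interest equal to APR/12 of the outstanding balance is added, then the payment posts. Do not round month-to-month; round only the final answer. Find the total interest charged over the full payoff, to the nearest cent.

Monthly rate r = 26.5%/12 = 2.20833% = 0.0220833.
Payoff takes n = ⌈−ln(1 − rB₀/P)/ln(1+r)⌉ = ⌈11.829⌉ = 12 payments; the last is $186.93.
Total paid = 11·$225.00 + $186.93 = $2,661.93.
Total interest = total paid − principal = $2,661.93 − $2,320.00 = $341.93.

$341.93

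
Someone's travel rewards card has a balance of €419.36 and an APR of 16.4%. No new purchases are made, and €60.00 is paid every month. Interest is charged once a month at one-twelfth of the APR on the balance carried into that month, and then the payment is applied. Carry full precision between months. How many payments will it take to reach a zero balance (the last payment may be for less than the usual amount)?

Monthly rate r = 16.4%/12 = 1.36667% = 0.0136667.
Recurrence: B ← B·(1+r) − €60.00.
Month 1: interest €5.73; balance after payment €365.09.
Month 2: interest €4.99; balance after payment €310.08.
Closed form: n = −ln(1 − rB₀/P)/ln(1+r) = −ln(0.90448)/ln(1.01367) ≈ 7.396, so the balance reaches zero during payment 8.

8 months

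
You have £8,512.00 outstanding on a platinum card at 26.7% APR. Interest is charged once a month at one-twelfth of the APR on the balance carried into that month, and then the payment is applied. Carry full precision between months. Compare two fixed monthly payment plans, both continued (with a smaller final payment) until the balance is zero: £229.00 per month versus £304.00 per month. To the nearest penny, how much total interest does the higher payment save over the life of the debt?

Monthly rate r = 26.7%/12 = 2.225% = 0.02225.
At £229.00/mo: n = ⌈−ln(1 − rB₀/P)/ln(1+r)⌉ = 80 payments (last £169.18); total interest = total paid − £8,512.00 = £9,748.18.
At £304.00/mo: 45 payments (last £100.79); total interest £4,964.79.
Interest saved = £9,748.18 − £4,964.79 = £4,783.39.

£4,783.39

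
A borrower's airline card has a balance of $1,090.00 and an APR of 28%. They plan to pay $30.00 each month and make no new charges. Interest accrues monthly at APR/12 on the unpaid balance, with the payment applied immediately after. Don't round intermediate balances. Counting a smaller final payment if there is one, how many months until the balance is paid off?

Monthly rate r = 28%/12 = 2.33333% = 0.0233333.
Recurrence: B ← B·(1+r) − $30.00.
Month 1: interest $25.43; balance after payment $1,085.43.
Month 2: interest $25.33; balance after payment $1,080.76.
Closed form: n = −ln(1 − rB₀/P)/ln(1+r) = −ln(0.15222)/ln(1.02333) ≈ 81.612, so the balance reaches zero during payment 82.

82 months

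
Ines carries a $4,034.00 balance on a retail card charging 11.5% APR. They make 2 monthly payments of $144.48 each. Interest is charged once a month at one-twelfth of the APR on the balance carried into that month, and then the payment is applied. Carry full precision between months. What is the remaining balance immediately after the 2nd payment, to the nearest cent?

$3,821.34

Monthly rate r = 11.5%/12 = 0.958333% = 0.00958333.
Each month: B ← B·(1+r) − $144.48.
Month 1: interest $38.66; balance after payment $3,928.18.
Month 2: interest $37.65; balance after payment $3,821.34.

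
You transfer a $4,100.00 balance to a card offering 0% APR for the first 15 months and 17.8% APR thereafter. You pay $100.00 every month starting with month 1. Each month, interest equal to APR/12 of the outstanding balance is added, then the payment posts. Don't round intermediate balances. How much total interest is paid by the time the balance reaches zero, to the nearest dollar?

$709

Promo months 1–15 at r₀ = 0%/12 = 0; months 16+ at r₁ = 17.8%/12 = 0.0148333.
After month 15 (no interest yet): B = $4,100.00 − 15·$100.00 = $2,600.00.
Then at r₁ with $100.00/mo: n₂ = −ln(1 − r₁·B/P)/ln(1+r₁) ≈ 33.09 → 34 more payments.
Total paid = 48·$100.00 + $8.97 = $4,808.97; interest = $4,808.97 − $4,100.00 = $708.97.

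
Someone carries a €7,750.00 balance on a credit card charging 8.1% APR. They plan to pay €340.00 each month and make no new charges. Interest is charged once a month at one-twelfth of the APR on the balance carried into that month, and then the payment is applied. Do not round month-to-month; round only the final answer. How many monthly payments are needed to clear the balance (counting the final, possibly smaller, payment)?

Monthly rate r = 8.1%/12 = 0.675% = 0.00675.
Recurrence: B ← B·(1+r) − €340.00.
Month 1: interest €52.31; balance after payment €7,462.31.
Month 2: interest €50.37; balance after payment €7,172.68.
Closed form: n = −ln(1 − rB₀/P)/ln(1+r) = −ln(0.84614)/ln(1.00675) ≈ 24.835, so the balance reaches zero during payment 25.

25 payments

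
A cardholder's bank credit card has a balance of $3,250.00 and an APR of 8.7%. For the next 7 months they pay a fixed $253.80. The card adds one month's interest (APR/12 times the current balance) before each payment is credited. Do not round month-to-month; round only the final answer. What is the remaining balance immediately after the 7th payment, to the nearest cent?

Monthly rate r = 8.7%/12 = 0.725% = 0.00725.
Each month: B ← B·(1+r) − $253.80.
Month 1: interest $23.56; balance after payment $3,019.76.
Month 2: interest $21.89; balance after payment $2,787.86.
Month 3: interest $20.21; balance after payment $2,554.27.
Month 4: interest $18.52; balance after payment $2,318.99.
Month 5: interest $16.81; balance after payment $2,082.00.
Month 6: interest $15.09; balance after payment $1,843.29.
Month 7: interest $13.36; balance after payment $1,602.86.

$1,602.86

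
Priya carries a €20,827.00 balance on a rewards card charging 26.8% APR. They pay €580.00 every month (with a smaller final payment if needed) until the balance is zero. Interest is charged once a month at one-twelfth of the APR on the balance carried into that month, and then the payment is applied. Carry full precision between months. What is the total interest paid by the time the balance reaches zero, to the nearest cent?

€21,695.24

Monthly rate r = 26.8%/12 = 2.23333% = 0.0223333.
Payoff takes n = ⌈−ln(1 − rB₀/P)/ln(1+r)⌉ = ⌈73.312⌉ = 74 payments; the last is €182.24.
Total paid = 73·€580.00 + €182.24 = €42,522.24.
Total interest = total paid − principal = €42,522.24 − €20,827.00 = €21,695.24.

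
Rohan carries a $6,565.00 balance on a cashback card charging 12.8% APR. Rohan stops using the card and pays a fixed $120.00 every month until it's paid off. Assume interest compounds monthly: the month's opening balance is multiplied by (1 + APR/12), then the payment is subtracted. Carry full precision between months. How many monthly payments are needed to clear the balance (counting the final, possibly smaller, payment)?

Monthly rate r = 12.8%/12 = 1.06667% = 0.0106667.
Recurrence: B ← B·(1+r) − $120.00.
Month 1: interest $70.03; balance after payment $6,515.03.
Month 2: interest $69.49; balance after payment $6,464.52.
Closed form: n = −ln(1 − rB₀/P)/ln(1+r) = −ln(0.41644)/ln(1.01067) ≈ 82.562, so the balance reaches zero during payment 83.

83 months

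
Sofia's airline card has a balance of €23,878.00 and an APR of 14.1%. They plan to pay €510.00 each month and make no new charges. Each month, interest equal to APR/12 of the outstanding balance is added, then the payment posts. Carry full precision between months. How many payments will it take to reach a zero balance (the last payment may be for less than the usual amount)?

69 months

Monthly rate r = 14.1%/12 = 1.175% = 0.01175.
Recurrence: B ← B·(1+r) − €510.00.
Month 1: interest €280.57; balance after payment €23,648.57.
Month 2: interest €277.87; balance after payment €23,416.44.
Closed form: n = −ln(1 − rB₀/P)/ln(1+r) = −ln(0.44987)/ln(1.01175) ≈ 68.381, so the balance reaches zero during payment 69.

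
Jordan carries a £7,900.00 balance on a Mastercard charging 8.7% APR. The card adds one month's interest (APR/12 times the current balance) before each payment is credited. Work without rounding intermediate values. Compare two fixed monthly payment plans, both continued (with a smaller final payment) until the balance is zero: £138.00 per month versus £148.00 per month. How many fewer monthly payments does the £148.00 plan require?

Monthly rate r = 8.7%/12 = 0.725% = 0.00725.
At £138.00/mo: n = ⌈−ln(1 − rB₀/P)/ln(1+r)⌉ = 75 payments (last £31.43); total interest = total paid − £7,900.00 = £2,343.43.
At £148.00/mo: 68 payments (last £110.36); total interest £2,126.36.
Payments saved = 75 − 68 = 7.

7 fewer payments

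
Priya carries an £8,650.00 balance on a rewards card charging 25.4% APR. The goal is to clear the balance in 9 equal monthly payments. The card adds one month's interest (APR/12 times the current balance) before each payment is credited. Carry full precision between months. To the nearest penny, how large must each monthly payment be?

£1,065.67

Monthly rate r = 25.4%/12 = 2.11667% = 0.0211667.
Level-payment amortization: P = B₀·r / (1 − (1+r)^(−n)) = 8650.00·0.0211667 / (1 − 1.02117^(−9)).
Denominator 1 − (1+r)^(−9) = 0.171809336.
P = 183.092 / 0.171809336 ≈ 1065.67.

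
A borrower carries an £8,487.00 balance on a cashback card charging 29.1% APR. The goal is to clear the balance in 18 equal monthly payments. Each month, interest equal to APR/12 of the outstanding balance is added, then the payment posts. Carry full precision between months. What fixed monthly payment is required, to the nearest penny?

Monthly rate r = 29.1%/12 = 2.425% = 0.02425.
Level-payment amortization: P = B₀·r / (1 − (1+r)^(−n)) = 8487.00·0.02425 / (1 − 1.02425^(−18)).
Denominator 1 − (1+r)^(−18) = 0.350330479.
P = 205.81 / 0.350330479 ≈ 587.47.

£587.47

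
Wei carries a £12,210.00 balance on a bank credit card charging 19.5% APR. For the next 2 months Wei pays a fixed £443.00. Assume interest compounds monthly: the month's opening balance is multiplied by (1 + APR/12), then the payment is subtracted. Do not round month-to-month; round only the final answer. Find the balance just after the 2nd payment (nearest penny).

Monthly rate r = 19.5%/12 = 1.625% = 0.01625.
Each month: B ← B·(1+r) − £443.00.
Month 1: interest £198.41; balance after payment £11,965.41.
Month 2: interest £194.44; balance after payment £11,716.85.

£11,716.85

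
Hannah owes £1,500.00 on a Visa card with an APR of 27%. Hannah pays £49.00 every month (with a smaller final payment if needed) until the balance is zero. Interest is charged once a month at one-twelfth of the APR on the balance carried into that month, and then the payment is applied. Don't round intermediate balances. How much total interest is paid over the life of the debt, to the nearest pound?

Monthly rate r = 27%/12 = 2.25% = 0.0225.
Payoff takes n = ⌈−ln(1 − rB₀/P)/ln(1+r)⌉ = ⌈52.459⌉ = 53 payments; the last is £22.62.
Total paid = 52·£49.00 + £22.62 = £2,570.62.
Total interest = total paid − principal = £2,570.62 − £1,500.00 = £1,070.62.

£1,071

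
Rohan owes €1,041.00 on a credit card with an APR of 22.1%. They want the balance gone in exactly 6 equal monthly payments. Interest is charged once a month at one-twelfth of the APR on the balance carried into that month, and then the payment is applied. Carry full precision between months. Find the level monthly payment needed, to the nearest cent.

€184.85

Monthly rate r = 22.1%/12 = 1.84167% = 0.0184167.
Level-payment amortization: P = B₀·r / (1 − (1+r)^(−n)) = 1041.00·0.0184167 / (1 − 1.01842^(−6)).
Denominator 1 − (1+r)^(−6) = 0.103713177.
P = 19.1718 / 0.103713177 ≈ 184.85.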